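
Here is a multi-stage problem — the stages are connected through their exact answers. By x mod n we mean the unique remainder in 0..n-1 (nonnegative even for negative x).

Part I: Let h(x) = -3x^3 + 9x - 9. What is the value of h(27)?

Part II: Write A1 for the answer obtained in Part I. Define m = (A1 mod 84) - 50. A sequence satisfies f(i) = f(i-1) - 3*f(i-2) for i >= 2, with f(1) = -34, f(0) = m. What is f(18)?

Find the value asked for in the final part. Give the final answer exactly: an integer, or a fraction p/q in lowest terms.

239519

Part I: -3*(27)^3 + 9*(27)^1 - 9 = (-59049) + (243) + (-9) = -58815; answer -58815
Part II: A1 = -58815; m = 19; f(2) = 1*(-34) - 3*(19) = -91; iterating: f(2)=-91, f(3)=11, f(4)=284, f(5)=251, f(6)=-601, f(7)=-1354, f(8)=449, f(9)=4511, f(10)=3164, f(11)=-10369, f(12)=-19861, f(13)=11246, f(14)=70829, f(15)=37091, f(16)=-175396, f(17)=-286669, f(18)=239519; answer 239519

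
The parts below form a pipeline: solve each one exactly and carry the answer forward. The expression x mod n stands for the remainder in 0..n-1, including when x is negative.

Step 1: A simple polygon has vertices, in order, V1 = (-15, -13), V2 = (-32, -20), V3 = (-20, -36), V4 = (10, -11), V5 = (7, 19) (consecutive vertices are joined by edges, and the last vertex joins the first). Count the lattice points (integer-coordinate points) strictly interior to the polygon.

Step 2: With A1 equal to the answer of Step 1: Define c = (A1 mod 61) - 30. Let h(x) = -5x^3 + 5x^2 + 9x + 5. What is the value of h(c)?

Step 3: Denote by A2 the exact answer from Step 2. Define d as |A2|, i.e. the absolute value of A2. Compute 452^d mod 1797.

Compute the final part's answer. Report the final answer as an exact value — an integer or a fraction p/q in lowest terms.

1648

Step 1: cross terms: (-15*-20 - -32*-13)=-116, (-32*-36 - -20*-20)=752, (-20*-11 - 10*-36)=580, (10*19 - 7*-11)=267, (7*-13 - -15*19)=194; twice the area = |1677| = 1677; area = 1677/2; boundary points = 1 + 4 + 5 + 3 + 2 = 15; strictly interior points = area - boundary/2 + 1 = 832; answer 832
Step 2: A1 = 832; c = 9; -5*(9)^3 + 5*(9)^2 + 9*(9)^1 + 5 = (-3645) + (405) + (81) + (5) = -3154; answer -3154
Step 3: A2 = -3154; d = 3154; squarings mod 1797: 452^1=452, 452^2=1243, 452^4=1426, 452^8=1069, 452^16=1666, 452^32=988, 452^64=373, 452^128=760, 452^256=763, 452^512=1738, 452^1024=1684, 452^2048=190; 452^3154 = 452^2 * 452^16 * 452^64 * 452^1024 * 452^2048 = 1648 (mod 1797); answer 1648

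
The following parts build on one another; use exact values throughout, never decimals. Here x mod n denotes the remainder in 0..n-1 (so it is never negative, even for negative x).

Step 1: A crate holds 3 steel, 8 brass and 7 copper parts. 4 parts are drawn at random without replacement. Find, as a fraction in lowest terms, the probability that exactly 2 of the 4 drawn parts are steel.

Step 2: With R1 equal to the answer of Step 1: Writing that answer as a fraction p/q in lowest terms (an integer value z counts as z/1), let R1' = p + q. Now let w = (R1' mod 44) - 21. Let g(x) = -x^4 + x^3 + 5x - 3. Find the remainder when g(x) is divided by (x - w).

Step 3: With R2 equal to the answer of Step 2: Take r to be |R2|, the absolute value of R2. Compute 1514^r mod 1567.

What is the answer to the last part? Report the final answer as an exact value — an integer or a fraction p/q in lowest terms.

301

Step 1: total draws C(18,4) = 3060; favorable C(3,2)*C(15,2) = 315; P = 7/68; answer 7/68
Step 2: R1 = 7/68; threaded value p + q = 75; w = 10; remainder = value at the root: -1*(10)^4 + 1*(10)^3 + 5*(10)^1 - 3 = (-10000) + (1000) + (50) + (-3) = -8953; answer -8953
Step 3: R2 = -8953; r = 8953; squarings mod 1567: 1514^1=1514, 1514^2=1242, 1514^4=636, 1514^8=210, 1514^16=224, 1514^32=32, 1514^64=1024, 1514^128=253, 1514^256=1329, 1514^512=232, 1514^1024=546, 1514^2048=386, 1514^4096=131, 1514^8192=1491; 1514^8953 = 1514^1 * 1514^8 * 1514^16 * 1514^32 * 1514^64 * 1514^128 * 1514^512 * 1514^8192 = 301 (mod 1567); answer 301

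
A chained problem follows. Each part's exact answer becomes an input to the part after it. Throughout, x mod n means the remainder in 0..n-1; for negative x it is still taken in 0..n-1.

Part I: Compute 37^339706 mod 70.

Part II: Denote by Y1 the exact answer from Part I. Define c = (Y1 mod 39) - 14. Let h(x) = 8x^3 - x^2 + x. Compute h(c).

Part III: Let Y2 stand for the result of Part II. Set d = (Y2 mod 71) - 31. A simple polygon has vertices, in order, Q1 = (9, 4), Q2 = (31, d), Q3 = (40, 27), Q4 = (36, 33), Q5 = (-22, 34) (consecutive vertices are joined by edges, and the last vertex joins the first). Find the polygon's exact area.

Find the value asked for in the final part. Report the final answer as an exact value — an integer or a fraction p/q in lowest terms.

Part I: squarings mod 70: 37^1=37, 37^2=39, 37^4=51, 37^8=11, 37^16=51, 37^32=11, 37^64=51, 37^128=11, 37^256=51, 37^512=11, 37^1024=51, 37^2048=11, 37^4096=51, 37^8192=11, 37^16384=51, 37^32768=11, 37^65536=51, 37^131072=11, 37^262144=51; 37^339706 = 37^2 * 37^8 * 37^16 * 37^32 * 37^64 * 37^128 * 37^512 * 37^1024 * 37^2048 * 37^8192 * 37^65536 * 37^262144 = 9 (mod 70); answer 9
Part II: Y1 = 9; c = -5; 8*(-5)^3 - 1*(-5)^2 + 1*(-5)^1 = (-1000) + (-25) + (-5) = -1030; answer -1030
Part III: Y2 = -1030; d = 4; cross terms: (9*4 - 31*4)=-88, (31*27 - 40*4)=677, (40*33 - 36*27)=348, (36*34 - -22*33)=1950, (-22*4 - 9*34)=-394; twice the area = |2493| = 2493; area = 2493/2; answer 2493/2

2493/2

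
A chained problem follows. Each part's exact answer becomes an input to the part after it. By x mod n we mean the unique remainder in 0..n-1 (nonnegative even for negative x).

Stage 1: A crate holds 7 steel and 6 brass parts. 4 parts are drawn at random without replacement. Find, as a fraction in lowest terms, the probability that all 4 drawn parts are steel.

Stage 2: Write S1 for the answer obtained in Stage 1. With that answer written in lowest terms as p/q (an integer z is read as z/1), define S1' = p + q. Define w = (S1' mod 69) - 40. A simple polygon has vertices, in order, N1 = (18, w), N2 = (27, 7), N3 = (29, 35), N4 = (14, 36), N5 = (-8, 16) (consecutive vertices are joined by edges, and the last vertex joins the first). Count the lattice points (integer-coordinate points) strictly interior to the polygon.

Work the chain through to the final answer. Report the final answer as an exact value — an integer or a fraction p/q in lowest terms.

1310

Stage 1: total draws C(13,4) = 715; favorable C(7,4) = 35; P = 7/143; answer 7/143
Stage 2: S1 = 7/143; threaded value p + q = 150; w = -28; cross terms: (18*7 - 27*-28)=882, (27*35 - 29*7)=742, (29*36 - 14*35)=554, (14*16 - -8*36)=512, (-8*-28 - 18*16)=-64; twice the area = |2626| = 2626; area = 1313; boundary points = 1 + 2 + 1 + 2 + 2 = 8; strictly interior points = area - boundary/2 + 1 = 1310; answer 1310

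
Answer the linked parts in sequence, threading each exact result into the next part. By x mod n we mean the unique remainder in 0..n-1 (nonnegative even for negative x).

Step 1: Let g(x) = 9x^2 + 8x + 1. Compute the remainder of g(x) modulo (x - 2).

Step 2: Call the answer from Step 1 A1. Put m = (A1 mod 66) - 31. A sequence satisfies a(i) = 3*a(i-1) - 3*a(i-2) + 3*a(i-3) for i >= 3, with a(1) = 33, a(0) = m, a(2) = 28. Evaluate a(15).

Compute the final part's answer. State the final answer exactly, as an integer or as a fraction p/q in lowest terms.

Step 1: remainder = value at the root: 9*(2)^2 + 8*(2)^1 + 1 = (36) + (16) + (1) = 53; answer 53
Step 2: A1 = 53; m = 22; a(3) = 3*(28) - 3*(33) + 3*(22) = 51; iterating: a(3)=51, a(4)=168, a(5)=435, a(6)=954, a(7)=2061, a(8)=4626, a(9)=10557, a(10)=23976, a(11)=54135, a(12)=122148, a(13)=275967, a(14)=623862, a(15)=1410129; answer 1410129

1410129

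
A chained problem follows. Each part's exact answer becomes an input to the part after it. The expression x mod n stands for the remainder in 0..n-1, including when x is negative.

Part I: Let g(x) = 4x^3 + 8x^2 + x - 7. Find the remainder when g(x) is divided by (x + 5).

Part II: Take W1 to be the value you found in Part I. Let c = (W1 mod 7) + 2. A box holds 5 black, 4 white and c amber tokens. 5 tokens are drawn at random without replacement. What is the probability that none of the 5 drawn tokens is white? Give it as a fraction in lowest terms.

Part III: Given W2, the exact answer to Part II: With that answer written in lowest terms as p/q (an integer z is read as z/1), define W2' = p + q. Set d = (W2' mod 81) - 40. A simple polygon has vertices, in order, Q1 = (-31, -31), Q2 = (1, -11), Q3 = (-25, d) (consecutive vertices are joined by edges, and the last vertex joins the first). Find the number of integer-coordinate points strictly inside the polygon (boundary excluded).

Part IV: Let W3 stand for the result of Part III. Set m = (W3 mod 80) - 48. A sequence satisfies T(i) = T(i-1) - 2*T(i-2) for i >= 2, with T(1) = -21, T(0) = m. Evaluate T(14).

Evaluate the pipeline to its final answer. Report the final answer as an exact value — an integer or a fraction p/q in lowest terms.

1883

Part I: remainder = value at the root: 4*(-5)^3 + 8*(-5)^2 + 1*(-5)^1 - 7 = (-500) + (200) + (-5) + (-7) = -312; answer -312
Part II: W1 = -312; c = 5; total draws C(14,5) = 2002; favorable C(10,5) = 252; P = 18/143; answer 18/143
Part III: W2 = 18/143; threaded value p + q = 161; d = 40; cross terms: (-31*-11 - 1*-31)=372, (1*40 - -25*-11)=-235, (-25*-31 - -31*40)=2015; twice the area = |2152| = 2152; area = 1076; boundary points = 4 + 1 + 1 = 6; strictly interior points = area - boundary/2 + 1 = 1074; answer 1074
Part IV: W3 = 1074; m = -14; T(2) = 1*(-21) - 2*(-14) = 7; iterating: T(2)=7, T(3)=49, T(4)=35, T(5)=-63, T(6)=-133, T(7)=-7, T(8)=259, T(9)=273, T(10)=-245, T(11)=-791, T(12)=-301, T(13)=1281, T(14)=1883; answer 1883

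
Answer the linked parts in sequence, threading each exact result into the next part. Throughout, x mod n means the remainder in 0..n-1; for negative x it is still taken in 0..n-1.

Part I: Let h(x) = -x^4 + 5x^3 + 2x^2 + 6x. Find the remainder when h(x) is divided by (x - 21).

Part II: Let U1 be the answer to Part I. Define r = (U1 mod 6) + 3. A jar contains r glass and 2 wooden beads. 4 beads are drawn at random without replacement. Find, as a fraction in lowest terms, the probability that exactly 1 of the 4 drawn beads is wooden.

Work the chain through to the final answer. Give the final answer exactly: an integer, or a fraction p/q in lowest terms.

Part I: remainder = value at the root: -1*(21)^4 + 5*(21)^3 + 2*(21)^2 + 6*(21)^1 = (-194481) + (46305) + (882) + (126) = -147168; answer -147168
Part II: U1 = -147168; r = 3; total draws C(5,4) = 5; favorable C(2,1)*C(3,3) = 2; P = 2/5; answer 2/5

2/5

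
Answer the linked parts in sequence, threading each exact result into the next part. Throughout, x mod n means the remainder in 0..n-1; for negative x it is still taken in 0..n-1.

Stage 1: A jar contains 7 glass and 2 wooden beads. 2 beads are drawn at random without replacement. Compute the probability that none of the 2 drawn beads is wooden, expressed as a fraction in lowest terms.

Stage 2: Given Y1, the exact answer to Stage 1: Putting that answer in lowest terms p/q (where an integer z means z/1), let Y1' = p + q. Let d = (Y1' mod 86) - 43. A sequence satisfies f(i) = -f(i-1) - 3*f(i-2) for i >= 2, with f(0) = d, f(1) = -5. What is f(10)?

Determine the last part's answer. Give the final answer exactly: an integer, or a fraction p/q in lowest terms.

-5173

Stage 1: total draws C(9,2) = 36; favorable C(7,2) = 21; P = 7/12; answer 7/12
Stage 2: Y1 = 7/12; threaded value p + q = 19; d = -24; f(2) = -1*(-5) - 3*(-24) = 77; iterating: f(2)=77, f(3)=-62, f(4)=-169, f(5)=355, f(6)=152, f(7)=-1217, f(8)=761, f(9)=2890, f(10)=-5173; answer -5173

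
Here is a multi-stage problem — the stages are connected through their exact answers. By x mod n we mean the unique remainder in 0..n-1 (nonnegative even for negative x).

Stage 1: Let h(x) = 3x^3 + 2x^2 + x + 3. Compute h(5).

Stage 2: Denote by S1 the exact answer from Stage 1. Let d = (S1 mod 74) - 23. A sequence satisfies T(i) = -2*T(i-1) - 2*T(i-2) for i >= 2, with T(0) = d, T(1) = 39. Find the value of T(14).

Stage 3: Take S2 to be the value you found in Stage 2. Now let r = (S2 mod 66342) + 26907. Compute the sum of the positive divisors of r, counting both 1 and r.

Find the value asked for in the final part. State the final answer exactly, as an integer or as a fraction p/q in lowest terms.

Stage 1: 3*(5)^3 + 2*(5)^2 + 1*(5)^1 + 3 = (375) + (50) + (5) + (3) = 433; answer 433
Stage 2: S1 = 433; d = 40; T(2) = -2*(39) - 2*(40) = -158; iterating: T(2)=-158, T(3)=238, T(4)=-160, T(5)=-156, T(6)=632, T(7)=-952, T(8)=640, T(9)=624, T(10)=-2528, T(11)=3808, T(12)=-2560, T(13)=-2496, T(14)=10112; answer 10112
Stage 3: S2 = 10112; r = 37019; 37019 is prime, so its only divisors are 1 and 37019; sigma = 1 + 37019 = 37020; answer 37020

37020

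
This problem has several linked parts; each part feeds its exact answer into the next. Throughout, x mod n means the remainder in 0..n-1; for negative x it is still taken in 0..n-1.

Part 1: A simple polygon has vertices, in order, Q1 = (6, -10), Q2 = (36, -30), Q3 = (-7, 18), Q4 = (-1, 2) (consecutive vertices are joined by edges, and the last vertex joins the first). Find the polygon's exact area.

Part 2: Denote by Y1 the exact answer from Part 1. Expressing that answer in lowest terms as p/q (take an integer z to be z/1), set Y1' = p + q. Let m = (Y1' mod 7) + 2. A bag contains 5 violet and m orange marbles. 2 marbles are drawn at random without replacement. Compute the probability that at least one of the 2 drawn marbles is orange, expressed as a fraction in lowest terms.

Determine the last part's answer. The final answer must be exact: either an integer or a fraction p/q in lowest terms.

Part 1: cross terms: (6*-30 - 36*-10)=180, (36*18 - -7*-30)=438, (-7*2 - -1*18)=4, (-1*-10 - 6*2)=-2; twice the area = |620| = 620; area = 310; answer 310
Part 2: Y1 = 310; threaded value p + q = 311; m = 5; total draws C(10,2) = 45; complement C(5,2) = 10; favorable 45 - 10 = 35; P = 7/9; answer 7/9

7/9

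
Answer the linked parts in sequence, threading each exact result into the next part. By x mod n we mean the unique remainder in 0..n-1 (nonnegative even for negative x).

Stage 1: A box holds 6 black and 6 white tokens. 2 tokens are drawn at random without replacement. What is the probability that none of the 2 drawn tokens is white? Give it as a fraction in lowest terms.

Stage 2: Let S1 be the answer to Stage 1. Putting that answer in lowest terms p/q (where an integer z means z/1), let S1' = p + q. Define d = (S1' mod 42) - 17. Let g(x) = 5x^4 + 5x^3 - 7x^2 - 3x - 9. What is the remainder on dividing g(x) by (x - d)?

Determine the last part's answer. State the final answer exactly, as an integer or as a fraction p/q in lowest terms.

Stage 1: total draws C(12,2) = 66; favorable C(6,2) = 15; P = 5/22; answer 5/22
Stage 2: S1 = 5/22; threaded value p + q = 27; d = 10; remainder = value at the root: 5*(10)^4 + 5*(10)^3 - 7*(10)^2 - 3*(10)^1 - 9 = (50000) + (5000) + (-700) + (-30) + (-9) = 54261; answer 54261

54261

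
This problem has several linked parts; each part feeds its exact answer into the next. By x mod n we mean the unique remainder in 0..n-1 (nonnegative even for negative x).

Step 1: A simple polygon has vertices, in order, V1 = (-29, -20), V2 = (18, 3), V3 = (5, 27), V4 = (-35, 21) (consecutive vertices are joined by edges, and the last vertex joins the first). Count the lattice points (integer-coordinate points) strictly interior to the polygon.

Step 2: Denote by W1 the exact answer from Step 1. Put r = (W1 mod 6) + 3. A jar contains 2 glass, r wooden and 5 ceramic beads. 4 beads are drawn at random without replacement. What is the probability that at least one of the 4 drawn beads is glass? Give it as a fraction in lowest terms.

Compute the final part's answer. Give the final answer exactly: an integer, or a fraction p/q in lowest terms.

Step 1: cross terms: (-29*3 - 18*-20)=273, (18*27 - 5*3)=471, (5*21 - -35*27)=1050, (-35*-20 - -29*21)=1309; twice the area = |3103| = 3103; area = 3103/2; boundary points = 1 + 1 + 2 + 1 = 5; strictly interior points = area - boundary/2 + 1 = 1550; answer 1550
Step 2: W1 = 1550; r = 5; total draws C(12,4) = 495; complement C(10,4) = 210; favorable 495 - 210 = 285; P = 19/33; answer 19/33

19/33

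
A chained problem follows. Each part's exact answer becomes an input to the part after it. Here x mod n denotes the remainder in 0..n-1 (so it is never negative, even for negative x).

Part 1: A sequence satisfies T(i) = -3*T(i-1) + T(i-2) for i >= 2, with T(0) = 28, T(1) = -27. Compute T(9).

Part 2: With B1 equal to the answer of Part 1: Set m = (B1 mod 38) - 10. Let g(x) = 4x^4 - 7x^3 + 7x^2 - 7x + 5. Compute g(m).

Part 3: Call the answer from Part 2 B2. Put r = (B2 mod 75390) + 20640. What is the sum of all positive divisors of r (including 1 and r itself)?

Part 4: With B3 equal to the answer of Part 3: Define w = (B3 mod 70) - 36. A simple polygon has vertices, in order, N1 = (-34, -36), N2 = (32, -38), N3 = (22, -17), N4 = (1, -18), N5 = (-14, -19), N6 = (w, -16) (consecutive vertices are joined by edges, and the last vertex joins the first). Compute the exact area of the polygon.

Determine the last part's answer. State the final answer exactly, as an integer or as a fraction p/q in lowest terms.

Part 1: T(2) = -3*(-27) + 1*(28) = 109; iterating: T(2)=109, T(3)=-354, T(4)=1171, T(5)=-3867, T(6)=12772, T(7)=-42183, T(8)=139321, T(9)=-460146; answer -460146
Part 2: B1 = -460146; m = 24; 4*(24)^4 - 7*(24)^3 + 7*(24)^2 - 7*(24)^1 + 5 = (1327104) + (-96768) + (4032) + (-168) + (5) = 1234205; answer 1234205
Part 3: B2 = 1234205; r = 48605; 48605 = 5 * 9721; sigma = (1 + 5) * (1 + 9721) = 6 * 9722 = 58332; answer 58332
Part 4: B3 = 58332; w = -14; cross terms: (-34*-38 - 32*-36)=2444, (32*-17 - 22*-38)=292, (22*-18 - 1*-17)=-379, (1*-19 - -14*-18)=-271, (-14*-16 - -14*-19)=-42, (-14*-36 - -34*-16)=-40; twice the area = |2004| = 2004; area = 1002; answer 1002

1002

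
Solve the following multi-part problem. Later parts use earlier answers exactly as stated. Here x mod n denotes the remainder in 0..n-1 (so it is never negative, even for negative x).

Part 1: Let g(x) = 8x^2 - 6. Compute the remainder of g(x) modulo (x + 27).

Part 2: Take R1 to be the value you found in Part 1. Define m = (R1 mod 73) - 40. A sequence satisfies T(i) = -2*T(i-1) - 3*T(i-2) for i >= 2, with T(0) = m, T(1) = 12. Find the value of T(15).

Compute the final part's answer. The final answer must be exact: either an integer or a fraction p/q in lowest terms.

95274

Part 1: remainder = value at the root: 8*(-27)^2 - 6 = (5832) + (-6) = 5826; answer 5826
Part 2: R1 = 5826; m = 19; T(2) = -2*(12) - 3*(19) = -81; iterating: T(2)=-81, T(3)=126, T(4)=-9, T(5)=-360, T(6)=747, T(7)=-414, T(8)=-1413, T(9)=4068, T(10)=-3897, T(11)=-4410, T(12)=20511, T(13)=-27792, T(14)=-5949, T(15)=95274; answer 95274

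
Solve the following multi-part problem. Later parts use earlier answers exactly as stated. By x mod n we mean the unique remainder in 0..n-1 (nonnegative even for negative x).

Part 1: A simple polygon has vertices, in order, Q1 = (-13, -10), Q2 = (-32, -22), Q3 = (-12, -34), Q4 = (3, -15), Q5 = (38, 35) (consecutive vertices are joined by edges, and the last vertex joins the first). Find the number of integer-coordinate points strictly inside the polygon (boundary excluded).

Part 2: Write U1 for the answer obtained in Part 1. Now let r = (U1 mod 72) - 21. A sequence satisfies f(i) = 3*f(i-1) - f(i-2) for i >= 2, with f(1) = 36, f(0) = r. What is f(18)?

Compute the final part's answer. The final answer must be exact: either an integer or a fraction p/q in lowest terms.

423434932

Part 1: cross terms: (-13*-22 - -32*-10)=-34, (-32*-34 - -12*-22)=824, (-12*-15 - 3*-34)=282, (3*35 - 38*-15)=675, (38*-10 - -13*35)=75; twice the area = |1822| = 1822; area = 911; boundary points = 1 + 4 + 1 + 5 + 3 = 14; strictly interior points = area - boundary/2 + 1 = 905; answer 905
Part 2: U1 = 905; r = 20; f(2) = 3*(36) - 1*(20) = 88; iterating: f(2)=88, f(3)=228, f(4)=596, f(5)=1560, f(6)=4084, f(7)=10692, f(8)=27992, f(9)=73284, f(10)=191860, f(11)=502296, f(12)=1315028, f(13)=3442788, f(14)=9013336, f(15)=23597220, f(16)=61778324, f(17)=161737752, f(18)=423434932; answer 423434932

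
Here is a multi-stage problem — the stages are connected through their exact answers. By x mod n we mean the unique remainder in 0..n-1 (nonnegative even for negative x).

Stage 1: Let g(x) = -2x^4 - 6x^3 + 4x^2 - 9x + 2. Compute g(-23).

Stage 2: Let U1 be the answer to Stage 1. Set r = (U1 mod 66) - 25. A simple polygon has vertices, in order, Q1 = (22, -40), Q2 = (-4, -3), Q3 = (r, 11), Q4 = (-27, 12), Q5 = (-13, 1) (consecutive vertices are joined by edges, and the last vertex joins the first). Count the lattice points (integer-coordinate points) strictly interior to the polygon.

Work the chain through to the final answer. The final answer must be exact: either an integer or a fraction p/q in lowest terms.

280

Stage 1: -2*(-23)^4 - 6*(-23)^3 + 4*(-23)^2 - 9*(-23)^1 + 2 = (-559682) + (73002) + (2116) + (207) + (2) = -484355; answer -484355
Stage 2: U1 = -484355; r = -6; cross terms: (22*-3 - -4*-40)=-226, (-4*11 - -6*-3)=-62, (-6*12 - -27*11)=225, (-27*1 - -13*12)=129, (-13*-40 - 22*1)=498; twice the area = |564| = 564; area = 282; boundary points = 1 + 2 + 1 + 1 + 1 = 6; strictly interior points = area - boundary/2 + 1 = 280; answer 280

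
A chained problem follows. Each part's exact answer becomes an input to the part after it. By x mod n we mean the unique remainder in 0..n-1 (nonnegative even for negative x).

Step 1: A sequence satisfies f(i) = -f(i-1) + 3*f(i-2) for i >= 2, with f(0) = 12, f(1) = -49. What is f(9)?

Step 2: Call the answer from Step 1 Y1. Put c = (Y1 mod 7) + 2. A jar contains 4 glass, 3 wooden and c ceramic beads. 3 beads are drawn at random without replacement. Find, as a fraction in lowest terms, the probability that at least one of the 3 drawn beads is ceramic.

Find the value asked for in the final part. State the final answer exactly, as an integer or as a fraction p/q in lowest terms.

7/12

Step 1: f(2) = -1*(-49) + 3*(12) = 85; iterating: f(2)=85, f(3)=-232, f(4)=487, f(5)=-1183, f(6)=2644, f(7)=-6193, f(8)=14125, f(9)=-32704; answer -32704
Step 2: Y1 = -32704; c = 2; total draws C(9,3) = 84; complement C(7,3) = 35; favorable 84 - 35 = 49; P = 7/12; answer 7/12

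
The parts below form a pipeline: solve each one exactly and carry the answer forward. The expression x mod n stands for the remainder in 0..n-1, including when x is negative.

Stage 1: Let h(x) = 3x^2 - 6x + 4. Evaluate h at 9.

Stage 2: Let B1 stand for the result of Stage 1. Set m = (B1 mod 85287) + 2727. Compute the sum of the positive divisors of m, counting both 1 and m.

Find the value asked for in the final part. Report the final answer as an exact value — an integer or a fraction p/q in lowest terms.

6660

Stage 1: 3*(9)^2 - 6*(9)^1 + 4 = (243) + (-54) + (4) = 193; answer 193
Stage 2: B1 = 193; m = 2920; 2920 = 2^3 * 5 * 73; sigma = (1 + 2 + 4 + 8) * (1 + 5) * (1 + 73) = 15 * 6 * 74 = 6660; answer 6660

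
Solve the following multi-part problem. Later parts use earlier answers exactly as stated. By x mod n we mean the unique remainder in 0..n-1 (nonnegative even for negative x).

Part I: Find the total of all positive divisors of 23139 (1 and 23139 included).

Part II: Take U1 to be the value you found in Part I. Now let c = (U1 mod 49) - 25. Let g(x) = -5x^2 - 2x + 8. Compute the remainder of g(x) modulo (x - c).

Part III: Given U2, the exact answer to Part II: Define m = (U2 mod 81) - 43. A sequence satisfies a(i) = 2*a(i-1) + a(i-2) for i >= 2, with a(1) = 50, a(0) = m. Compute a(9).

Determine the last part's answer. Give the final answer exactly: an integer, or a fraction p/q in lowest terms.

54146

Part I: 23139 = 3^3 * 857; sigma = (1 + 3 + 9 + 27) * (1 + 857) = 40 * 858 = 34320; answer 34320
Part II: U1 = 34320; c = -5; remainder = value at the root: -5*(-5)^2 - 2*(-5)^1 + 8 = (-125) + (10) + (8) = -107; answer -107
Part III: U2 = -107; m = 12; a(2) = 2*(50) + 1*(12) = 112; iterating: a(2)=112, a(3)=274, a(4)=660, a(5)=1594, a(6)=3848, a(7)=9290, a(8)=22428, a(9)=54146; answer 54146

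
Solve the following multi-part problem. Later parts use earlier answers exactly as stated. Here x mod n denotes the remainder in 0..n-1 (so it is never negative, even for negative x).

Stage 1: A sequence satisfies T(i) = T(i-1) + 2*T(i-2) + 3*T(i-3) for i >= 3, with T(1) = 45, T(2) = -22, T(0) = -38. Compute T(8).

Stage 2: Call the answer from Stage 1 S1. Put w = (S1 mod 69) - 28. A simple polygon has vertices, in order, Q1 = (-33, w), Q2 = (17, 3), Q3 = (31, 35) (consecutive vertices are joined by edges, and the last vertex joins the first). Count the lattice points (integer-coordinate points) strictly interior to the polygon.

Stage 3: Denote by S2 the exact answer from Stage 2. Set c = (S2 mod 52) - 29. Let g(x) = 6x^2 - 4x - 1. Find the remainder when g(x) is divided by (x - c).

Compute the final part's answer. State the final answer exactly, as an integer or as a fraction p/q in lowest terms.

Stage 1: T(3) = 1*(-22) + 2*(45) + 3*(-38) = -46; iterating: T(3)=-46, T(4)=45, T(5)=-113, T(6)=-161, T(7)=-252, T(8)=-913; answer -913
Stage 2: S1 = -913; w = 25; cross terms: (-33*3 - 17*25)=-524, (17*35 - 31*3)=502, (31*25 - -33*35)=1930; twice the area = |1908| = 1908; area = 954; boundary points = 2 + 2 + 2 = 6; strictly interior points = area - boundary/2 + 1 = 952; answer 952
Stage 3: S2 = 952; c = -13; remainder = value at the root: 6*(-13)^2 - 4*(-13)^1 - 1 = (1014) + (52) + (-1) = 1065; answer 1065

1065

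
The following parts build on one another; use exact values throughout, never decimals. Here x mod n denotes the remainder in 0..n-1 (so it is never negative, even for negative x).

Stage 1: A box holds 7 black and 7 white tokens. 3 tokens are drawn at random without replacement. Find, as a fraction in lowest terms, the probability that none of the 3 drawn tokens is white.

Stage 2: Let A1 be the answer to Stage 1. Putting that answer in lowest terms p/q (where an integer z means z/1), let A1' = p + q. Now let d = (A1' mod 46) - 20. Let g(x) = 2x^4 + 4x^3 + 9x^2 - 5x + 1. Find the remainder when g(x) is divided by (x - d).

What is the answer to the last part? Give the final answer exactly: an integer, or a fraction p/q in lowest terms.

10981

Stage 1: total draws C(14,3) = 364; favorable C(7,3) = 35; P = 5/52; answer 5/52
Stage 2: A1 = 5/52; threaded value p + q = 57; d = -9; remainder = value at the root: 2*(-9)^4 + 4*(-9)^3 + 9*(-9)^2 - 5*(-9)^1 + 1 = (13122) + (-2916) + (729) + (45) + (1) = 10981; answer 10981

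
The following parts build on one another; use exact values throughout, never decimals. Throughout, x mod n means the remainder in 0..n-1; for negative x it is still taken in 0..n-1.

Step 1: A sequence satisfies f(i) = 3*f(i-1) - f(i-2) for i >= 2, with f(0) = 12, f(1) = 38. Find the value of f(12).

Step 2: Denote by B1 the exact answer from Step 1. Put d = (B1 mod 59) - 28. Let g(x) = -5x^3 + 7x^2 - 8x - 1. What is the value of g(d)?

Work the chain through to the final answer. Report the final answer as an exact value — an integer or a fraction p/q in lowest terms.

-73951

Step 1: f(2) = 3*(38) - 1*(12) = 102; iterating: f(2)=102, f(3)=268, f(4)=702, f(5)=1838, f(6)=4812, f(7)=12598, f(8)=32982, f(9)=86348, f(10)=226062, f(11)=591838, f(12)=1549452; answer 1549452
Step 2: B1 = 1549452; d = 25; -5*(25)^3 + 7*(25)^2 - 8*(25)^1 - 1 = (-78125) + (4375) + (-200) + (-1) = -73951; answer -73951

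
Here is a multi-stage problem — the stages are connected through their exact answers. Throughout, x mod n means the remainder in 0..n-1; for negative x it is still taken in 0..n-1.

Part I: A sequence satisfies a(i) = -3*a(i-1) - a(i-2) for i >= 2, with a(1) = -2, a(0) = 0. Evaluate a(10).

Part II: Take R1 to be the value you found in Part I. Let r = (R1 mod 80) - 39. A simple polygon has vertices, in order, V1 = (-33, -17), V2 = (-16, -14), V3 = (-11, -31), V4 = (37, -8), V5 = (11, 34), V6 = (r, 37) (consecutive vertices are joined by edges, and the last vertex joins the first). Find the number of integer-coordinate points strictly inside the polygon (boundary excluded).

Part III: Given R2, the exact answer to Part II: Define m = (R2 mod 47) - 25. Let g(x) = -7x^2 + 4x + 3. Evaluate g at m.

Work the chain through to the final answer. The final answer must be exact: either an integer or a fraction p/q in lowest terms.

Part I: a(2) = -3*(-2) - 1*(0) = 6; iterating: a(2)=6, a(3)=-16, a(4)=42, a(5)=-110, a(6)=288, a(7)=-754, a(8)=1974, a(9)=-5168, a(10)=13530; answer 13530
Part II: R1 = 13530; r = -29; cross terms: (-33*-14 - -16*-17)=190, (-16*-31 - -11*-14)=342, (-11*-8 - 37*-31)=1235, (37*34 - 11*-8)=1346, (11*37 - -29*34)=1393, (-29*-17 - -33*37)=1714; twice the area = |6220| = 6220; area = 3110; boundary points = 1 + 1 + 1 + 2 + 1 + 2 = 8; strictly interior points = area - boundary/2 + 1 = 3107; answer 3107
Part III: R2 = 3107; m = -20; -7*(-20)^2 + 4*(-20)^1 + 3 = (-2800) + (-80) + (3) = -2877; answer -2877

-2877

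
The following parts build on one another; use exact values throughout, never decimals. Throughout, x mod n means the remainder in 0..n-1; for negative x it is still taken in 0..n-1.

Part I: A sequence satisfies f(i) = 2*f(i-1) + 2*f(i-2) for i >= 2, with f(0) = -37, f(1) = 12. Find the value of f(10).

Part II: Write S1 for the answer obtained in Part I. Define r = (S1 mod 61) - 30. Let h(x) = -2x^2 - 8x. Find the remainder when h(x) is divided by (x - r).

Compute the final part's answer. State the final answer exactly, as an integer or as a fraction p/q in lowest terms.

-1914

Part I: f(2) = 2*(12) + 2*(-37) = -50; iterating: f(2)=-50, f(3)=-76, f(4)=-252, f(5)=-656, f(6)=-1816, f(7)=-4944, f(8)=-13520, f(9)=-36928, f(10)=-100896; answer -100896
Part II: S1 = -100896; r = 29; remainder = value at the root: -2*(29)^2 - 8*(29)^1 = (-1682) + (-232) = -1914; answer -1914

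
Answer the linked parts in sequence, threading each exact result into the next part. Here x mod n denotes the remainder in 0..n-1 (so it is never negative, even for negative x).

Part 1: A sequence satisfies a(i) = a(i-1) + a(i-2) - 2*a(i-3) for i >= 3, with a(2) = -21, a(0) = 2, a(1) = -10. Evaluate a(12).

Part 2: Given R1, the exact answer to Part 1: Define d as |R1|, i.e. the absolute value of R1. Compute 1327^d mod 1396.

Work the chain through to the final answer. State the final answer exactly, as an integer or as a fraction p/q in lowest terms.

Part 1: a(3) = 1*(-21) + 1*(-10) - 2*(2) = -35; iterating: a(3)=-35, a(4)=-36, a(5)=-29, a(6)=5, a(7)=48, a(8)=111, a(9)=149, a(10)=164, a(11)=91, a(12)=-43; answer -43
Part 2: R1 = -43; d = 43; squarings mod 1396: 1327^1=1327, 1327^2=573, 1327^4=269, 1327^8=1165, 1327^16=313, 1327^32=249; 1327^43 = 1327^1 * 1327^2 * 1327^8 * 1327^32 = 31 (mod 1396); answer 31

31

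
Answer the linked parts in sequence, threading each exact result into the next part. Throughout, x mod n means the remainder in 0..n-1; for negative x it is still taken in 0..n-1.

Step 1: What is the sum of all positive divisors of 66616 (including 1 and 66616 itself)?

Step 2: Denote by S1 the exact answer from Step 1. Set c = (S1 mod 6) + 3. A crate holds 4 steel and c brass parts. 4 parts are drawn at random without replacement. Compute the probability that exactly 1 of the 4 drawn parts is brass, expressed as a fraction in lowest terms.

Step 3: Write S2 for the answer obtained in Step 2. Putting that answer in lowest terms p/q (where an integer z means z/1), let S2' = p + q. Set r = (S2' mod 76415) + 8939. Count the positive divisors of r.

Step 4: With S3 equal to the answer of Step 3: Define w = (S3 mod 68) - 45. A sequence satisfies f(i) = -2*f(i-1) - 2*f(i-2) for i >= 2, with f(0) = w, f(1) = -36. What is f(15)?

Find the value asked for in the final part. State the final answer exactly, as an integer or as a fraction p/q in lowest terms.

15104

Step 1: 66616 = 2^3 * 11 * 757; sigma = (1 + 2 + 4 + 8) * (1 + 11) * (1 + 757) = 15 * 12 * 758 = 136440; answer 136440
Step 2: S1 = 136440; c = 3; total draws C(7,4) = 35; favorable C(3,1)*C(4,3) = 12; P = 12/35; answer 12/35
Step 3: S2 = 12/35; threaded value p + q = 47; r = 8986; 8986 = 2 * 4493; number of divisors = (1+1) * (1+1) = 4; answer 4
Step 4: S3 = 4; w = -41; f(2) = -2*(-36) - 2*(-41) = 154; iterating: f(2)=154, f(3)=-236, f(4)=164, f(5)=144, f(6)=-616, f(7)=944, f(8)=-656, f(9)=-576, f(10)=2464, f(11)=-3776, f(12)=2624, f(13)=2304, f(14)=-9856, f(15)=15104; answer 15104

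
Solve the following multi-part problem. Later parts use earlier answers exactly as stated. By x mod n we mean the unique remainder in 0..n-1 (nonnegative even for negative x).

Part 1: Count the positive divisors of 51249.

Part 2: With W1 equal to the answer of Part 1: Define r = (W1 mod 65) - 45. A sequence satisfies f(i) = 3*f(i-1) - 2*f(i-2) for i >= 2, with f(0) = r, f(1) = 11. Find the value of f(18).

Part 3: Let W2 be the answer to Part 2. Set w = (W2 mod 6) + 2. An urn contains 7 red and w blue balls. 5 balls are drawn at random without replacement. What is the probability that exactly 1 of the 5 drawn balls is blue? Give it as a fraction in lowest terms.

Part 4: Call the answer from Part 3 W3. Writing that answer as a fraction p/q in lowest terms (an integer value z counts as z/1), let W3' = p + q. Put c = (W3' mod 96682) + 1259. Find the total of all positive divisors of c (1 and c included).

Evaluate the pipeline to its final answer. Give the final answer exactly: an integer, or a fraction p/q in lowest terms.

Part 1: 51249 = 3 * 11 * 1553; number of divisors = (1+1) * (1+1) * (1+1) = 8; answer 8
Part 2: W1 = 8; r = -37; f(2) = 3*(11) - 2*(-37) = 107; iterating: f(2)=107, f(3)=299, f(4)=683, f(5)=1451, f(6)=2987, f(7)=6059, f(8)=12203, f(9)=24491, f(10)=49067, f(11)=98219, f(12)=196523, f(13)=393131, f(14)=786347, f(15)=1572779, f(16)=3145643, f(17)=6291371, f(18)=12582827; answer 12582827
Part 3: W2 = 12582827; w = 7; total draws C(14,5) = 2002; favorable C(7,1)*C(7,4) = 245; P = 35/286; answer 35/286
Part 4: W3 = 35/286; threaded value p + q = 321; c = 1580; 1580 = 2^2 * 5 * 79; sigma = (1 + 2 + 4) * (1 + 5) * (1 + 79) = 7 * 6 * 80 = 3360; answer 3360

3360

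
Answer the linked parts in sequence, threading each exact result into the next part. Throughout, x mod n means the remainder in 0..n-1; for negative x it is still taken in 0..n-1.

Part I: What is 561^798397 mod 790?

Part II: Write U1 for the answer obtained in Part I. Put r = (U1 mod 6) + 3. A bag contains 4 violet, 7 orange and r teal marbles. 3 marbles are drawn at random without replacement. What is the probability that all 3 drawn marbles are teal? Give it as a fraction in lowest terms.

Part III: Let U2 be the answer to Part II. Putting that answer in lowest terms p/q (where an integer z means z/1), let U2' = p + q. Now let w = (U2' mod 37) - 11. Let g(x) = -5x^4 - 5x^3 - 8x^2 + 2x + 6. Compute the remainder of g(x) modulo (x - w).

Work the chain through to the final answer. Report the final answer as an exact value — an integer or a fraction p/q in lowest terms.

-1714

Part I: squarings mod 790: 561^1=561, 561^2=301, 561^4=541, 561^8=381, 561^16=591, 561^32=101, 561^64=721, 561^128=21, 561^256=441, 561^512=141, 561^1024=131, 561^2048=571, 561^4096=561, 561^8192=301, 561^16384=541, 561^32768=381, 561^65536=591, 561^131072=101, 561^262144=721, 561^524288=21; 561^798397 = 561^1 * 561^4 * 561^8 * 561^16 * 561^32 * 561^128 * 561^512 * 561^1024 * 561^2048 * 561^8192 * 561^262144 * 561^524288 = 301 (mod 790); answer 301
Part II: U1 = 301; r = 4; total draws C(15,3) = 455; favorable C(4,3) = 4; P = 4/455; answer 4/455
Part III: U2 = 4/455; threaded value p + q = 459; w = 4; remainder = value at the root: -5*(4)^4 - 5*(4)^3 - 8*(4)^2 + 2*(4)^1 + 6 = (-1280) + (-320) + (-128) + (8) + (6) = -1714; answer -1714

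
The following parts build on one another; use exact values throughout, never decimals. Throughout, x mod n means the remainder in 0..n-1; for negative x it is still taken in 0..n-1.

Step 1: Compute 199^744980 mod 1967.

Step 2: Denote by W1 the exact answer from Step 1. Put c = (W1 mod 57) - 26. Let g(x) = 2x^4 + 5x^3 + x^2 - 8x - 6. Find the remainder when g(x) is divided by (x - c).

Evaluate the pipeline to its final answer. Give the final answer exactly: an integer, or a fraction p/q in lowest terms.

Step 1: squarings mod 1967: 199^1=199, 199^2=261, 199^4=1243, 199^8=954, 199^16=1362, 199^32=163, 199^64=998, 199^128=702, 199^256=1054, 199^512=1528, 199^1024=1922, 199^2048=58, 199^4096=1397, 199^8192=345, 199^16384=1005, 199^32768=954, 199^65536=1362, 199^131072=163, 199^262144=998, 199^524288=702; 199^744980 = 199^4 * 199^16 * 199^512 * 199^1024 * 199^2048 * 199^4096 * 199^16384 * 199^65536 * 199^131072 * 199^524288 = 1577 (mod 1967); answer 1577
Step 2: W1 = 1577; c = 12; remainder = value at the root: 2*(12)^4 + 5*(12)^3 + 1*(12)^2 - 8*(12)^1 - 6 = (41472) + (8640) + (144) + (-96) + (-6) = 50154; answer 50154

50154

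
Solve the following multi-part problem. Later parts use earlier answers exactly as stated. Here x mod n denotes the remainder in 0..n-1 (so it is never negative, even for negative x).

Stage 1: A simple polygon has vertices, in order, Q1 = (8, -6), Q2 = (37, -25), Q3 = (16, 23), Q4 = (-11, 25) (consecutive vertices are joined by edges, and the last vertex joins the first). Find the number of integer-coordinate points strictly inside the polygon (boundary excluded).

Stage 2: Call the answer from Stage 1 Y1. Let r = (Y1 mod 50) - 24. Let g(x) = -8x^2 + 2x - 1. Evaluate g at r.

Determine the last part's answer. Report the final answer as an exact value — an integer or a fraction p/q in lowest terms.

-3161

Stage 1: cross terms: (8*-25 - 37*-6)=22, (37*23 - 16*-25)=1251, (16*25 - -11*23)=653, (-11*-6 - 8*25)=-134; twice the area = |1792| = 1792; area = 896; boundary points = 1 + 3 + 1 + 1 = 6; strictly interior points = area - boundary/2 + 1 = 894; answer 894
Stage 2: Y1 = 894; r = 20; -8*(20)^2 + 2*(20)^1 - 1 = (-3200) + (40) + (-1) = -3161; answer -3161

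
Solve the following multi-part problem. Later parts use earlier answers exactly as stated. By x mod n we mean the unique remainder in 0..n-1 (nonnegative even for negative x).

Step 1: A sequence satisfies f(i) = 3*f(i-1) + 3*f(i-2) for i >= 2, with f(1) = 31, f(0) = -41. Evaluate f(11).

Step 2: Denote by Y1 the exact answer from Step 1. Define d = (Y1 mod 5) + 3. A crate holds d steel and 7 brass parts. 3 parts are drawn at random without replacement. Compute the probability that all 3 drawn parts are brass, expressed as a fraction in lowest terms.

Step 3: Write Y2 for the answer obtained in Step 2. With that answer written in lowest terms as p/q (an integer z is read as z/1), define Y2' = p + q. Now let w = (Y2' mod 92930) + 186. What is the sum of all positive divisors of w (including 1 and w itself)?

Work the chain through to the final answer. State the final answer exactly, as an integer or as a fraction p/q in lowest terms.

732

Step 1: f(2) = 3*(31) + 3*(-41) = -30; iterating: f(2)=-30, f(3)=3, f(4)=-81, f(5)=-234, f(6)=-945, f(7)=-3537, f(8)=-13446, f(9)=-50949, f(10)=-193185, f(11)=-732402; answer -732402
Step 2: Y1 = -732402; d = 6; total draws C(13,3) = 286; favorable C(7,3) = 35; P = 35/286; answer 35/286
Step 3: Y2 = 35/286; threaded value p + q = 321; w = 507; 507 = 3 * 13^2; sigma = (1 + 3) * (1 + 13 + 169) = 4 * 183 = 732; answer 732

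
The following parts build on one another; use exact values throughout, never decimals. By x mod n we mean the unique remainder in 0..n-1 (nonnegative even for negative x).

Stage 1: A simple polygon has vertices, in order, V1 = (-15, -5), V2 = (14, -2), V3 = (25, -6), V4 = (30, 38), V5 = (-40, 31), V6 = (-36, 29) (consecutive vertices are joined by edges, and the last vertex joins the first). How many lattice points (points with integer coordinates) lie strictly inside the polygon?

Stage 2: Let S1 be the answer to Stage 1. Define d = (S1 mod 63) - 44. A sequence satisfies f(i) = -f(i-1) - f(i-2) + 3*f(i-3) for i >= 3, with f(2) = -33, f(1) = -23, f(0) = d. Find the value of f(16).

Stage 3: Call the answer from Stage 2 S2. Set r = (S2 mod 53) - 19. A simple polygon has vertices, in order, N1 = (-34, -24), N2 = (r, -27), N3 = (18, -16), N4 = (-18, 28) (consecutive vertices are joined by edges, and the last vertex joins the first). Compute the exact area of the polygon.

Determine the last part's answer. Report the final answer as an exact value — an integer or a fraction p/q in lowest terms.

Stage 1: cross terms: (-15*-2 - 14*-5)=100, (14*-6 - 25*-2)=-34, (25*38 - 30*-6)=1130, (30*31 - -40*38)=2450, (-40*29 - -36*31)=-44, (-36*-5 - -15*29)=615; twice the area = |4217| = 4217; area = 4217/2; boundary points = 1 + 1 + 1 + 7 + 2 + 1 = 13; strictly interior points = area - boundary/2 + 1 = 2103; answer 2103
Stage 2: S1 = 2103; d = -20; f(3) = -1*(-33) - 1*(-23) + 3*(-20) = -4; iterating: f(3)=-4, f(4)=-32, f(5)=-63, f(6)=83, f(7)=-116, f(8)=-156, f(9)=521, f(10)=-713, f(11)=-276, f(12)=2552, f(13)=-4415, f(14)=1035, f(15)=11036, f(16)=-25316; answer -25316
Stage 3: S2 = -25316; r = -1; cross terms: (-34*-27 - -1*-24)=894, (-1*-16 - 18*-27)=502, (18*28 - -18*-16)=216, (-18*-24 - -34*28)=1384; twice the area = |2996| = 2996; area = 1498; answer 1498

1498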